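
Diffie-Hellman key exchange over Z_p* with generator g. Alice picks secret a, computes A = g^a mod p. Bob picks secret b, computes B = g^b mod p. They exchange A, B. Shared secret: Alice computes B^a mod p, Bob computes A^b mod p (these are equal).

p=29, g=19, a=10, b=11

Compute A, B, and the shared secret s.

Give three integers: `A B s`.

A = 19^10 mod 29  (bits of 10 = 1010)
  bit 0 = 1: r = r^2 * 19 mod 29 = 1^2 * 19 = 1*19 = 19
  bit 1 = 0: r = r^2 mod 29 = 19^2 = 13
  bit 2 = 1: r = r^2 * 19 mod 29 = 13^2 * 19 = 24*19 = 21
  bit 3 = 0: r = r^2 mod 29 = 21^2 = 6
  -> A = 6
B = 19^11 mod 29  (bits of 11 = 1011)
  bit 0 = 1: r = r^2 * 19 mod 29 = 1^2 * 19 = 1*19 = 19
  bit 1 = 0: r = r^2 mod 29 = 19^2 = 13
  bit 2 = 1: r = r^2 * 19 mod 29 = 13^2 * 19 = 24*19 = 21
  bit 3 = 1: r = r^2 * 19 mod 29 = 21^2 * 19 = 6*19 = 27
  -> B = 27
s = B^a = 27^10 mod 29  (bits of 10 = 1010)
  bit 0 = 1: r = r^2 * 27 mod 29 = 1^2 * 27 = 1*27 = 27
  bit 1 = 0: r = r^2 mod 29 = 27^2 = 4
  bit 2 = 1: r = r^2 * 27 mod 29 = 4^2 * 27 = 16*27 = 26
  bit 3 = 0: r = r^2 mod 29 = 26^2 = 9
  -> s = B^a = 9

Answer: 6 27 9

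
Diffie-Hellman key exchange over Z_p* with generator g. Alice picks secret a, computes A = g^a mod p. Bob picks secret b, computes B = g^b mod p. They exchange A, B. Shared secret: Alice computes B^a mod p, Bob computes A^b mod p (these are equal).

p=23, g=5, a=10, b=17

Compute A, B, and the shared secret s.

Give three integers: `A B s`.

Answer: 9 15 3

Derivation:
A = 5^10 mod 23  (bits of 10 = 1010)
  bit 0 = 1: r = r^2 * 5 mod 23 = 1^2 * 5 = 1*5 = 5
  bit 1 = 0: r = r^2 mod 23 = 5^2 = 2
  bit 2 = 1: r = r^2 * 5 mod 23 = 2^2 * 5 = 4*5 = 20
  bit 3 = 0: r = r^2 mod 23 = 20^2 = 9
  -> A = 9
B = 5^17 mod 23  (bits of 17 = 10001)
  bit 0 = 1: r = r^2 * 5 mod 23 = 1^2 * 5 = 1*5 = 5
  bit 1 = 0: r = r^2 mod 23 = 5^2 = 2
  bit 2 = 0: r = r^2 mod 23 = 2^2 = 4
  bit 3 = 0: r = r^2 mod 23 = 4^2 = 16
  bit 4 = 1: r = r^2 * 5 mod 23 = 16^2 * 5 = 3*5 = 15
  -> B = 15
s = B^a = 15^10 mod 23  (bits of 10 = 1010)
  bit 0 = 1: r = r^2 * 15 mod 23 = 1^2 * 15 = 1*15 = 15
  bit 1 = 0: r = r^2 mod 23 = 15^2 = 18
  bit 2 = 1: r = r^2 * 15 mod 23 = 18^2 * 15 = 2*15 = 7
  bit 3 = 0: r = r^2 mod 23 = 7^2 = 3
  -> s = B^a = 3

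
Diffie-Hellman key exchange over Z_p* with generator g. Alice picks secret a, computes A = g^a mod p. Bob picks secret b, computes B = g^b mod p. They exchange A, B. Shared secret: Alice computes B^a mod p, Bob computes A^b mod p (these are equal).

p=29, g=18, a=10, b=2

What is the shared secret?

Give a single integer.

A = 18^10 mod 29  (bits of 10 = 1010)
  bit 0 = 1: r = r^2 * 18 mod 29 = 1^2 * 18 = 1*18 = 18
  bit 1 = 0: r = r^2 mod 29 = 18^2 = 5
  bit 2 = 1: r = r^2 * 18 mod 29 = 5^2 * 18 = 25*18 = 15
  bit 3 = 0: r = r^2 mod 29 = 15^2 = 22
  -> A = 22
B = 18^2 mod 29  (bits of 2 = 10)
  bit 0 = 1: r = r^2 * 18 mod 29 = 1^2 * 18 = 1*18 = 18
  bit 1 = 0: r = r^2 mod 29 = 18^2 = 5
  -> B = 5
s = B^a = 5^10 mod 29  (bits of 10 = 1010)
  bit 0 = 1: r = r^2 * 5 mod 29 = 1^2 * 5 = 1*5 = 5
  bit 1 = 0: r = r^2 mod 29 = 5^2 = 25
  bit 2 = 1: r = r^2 * 5 mod 29 = 25^2 * 5 = 16*5 = 22
  bit 3 = 0: r = r^2 mod 29 = 22^2 = 20
  -> s = B^a = 20

Answer: 20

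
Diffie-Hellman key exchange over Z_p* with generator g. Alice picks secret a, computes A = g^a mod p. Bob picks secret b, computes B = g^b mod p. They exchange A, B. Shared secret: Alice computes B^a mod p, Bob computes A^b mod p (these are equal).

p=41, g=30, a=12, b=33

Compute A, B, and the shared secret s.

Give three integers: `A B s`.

A = 30^12 mod 41  (bits of 12 = 1100)
  bit 0 = 1: r = r^2 * 30 mod 41 = 1^2 * 30 = 1*30 = 30
  bit 1 = 1: r = r^2 * 30 mod 41 = 30^2 * 30 = 39*30 = 22
  bit 2 = 0: r = r^2 mod 41 = 22^2 = 33
  bit 3 = 0: r = r^2 mod 41 = 33^2 = 23
  -> A = 23
B = 30^33 mod 41  (bits of 33 = 100001)
  bit 0 = 1: r = r^2 * 30 mod 41 = 1^2 * 30 = 1*30 = 30
  bit 1 = 0: r = r^2 mod 41 = 30^2 = 39
  bit 2 = 0: r = r^2 mod 41 = 39^2 = 4
  bit 3 = 0: r = r^2 mod 41 = 4^2 = 16
  bit 4 = 0: r = r^2 mod 41 = 16^2 = 10
  bit 5 = 1: r = r^2 * 30 mod 41 = 10^2 * 30 = 18*30 = 7
  -> B = 7
s = B^a = 7^12 mod 41  (bits of 12 = 1100)
  bit 0 = 1: r = r^2 * 7 mod 41 = 1^2 * 7 = 1*7 = 7
  bit 1 = 1: r = r^2 * 7 mod 41 = 7^2 * 7 = 8*7 = 15
  bit 2 = 0: r = r^2 mod 41 = 15^2 = 20
  bit 3 = 0: r = r^2 mod 41 = 20^2 = 31
  -> s = B^a = 31

Answer: 23 7 31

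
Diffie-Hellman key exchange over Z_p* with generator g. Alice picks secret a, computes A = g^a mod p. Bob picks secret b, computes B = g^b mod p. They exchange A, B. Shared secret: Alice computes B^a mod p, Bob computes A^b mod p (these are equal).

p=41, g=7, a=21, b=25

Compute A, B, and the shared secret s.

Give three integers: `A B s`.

Answer: 34 3 38

Derivation:
A = 7^21 mod 41  (bits of 21 = 10101)
  bit 0 = 1: r = r^2 * 7 mod 41 = 1^2 * 7 = 1*7 = 7
  bit 1 = 0: r = r^2 mod 41 = 7^2 = 8
  bit 2 = 1: r = r^2 * 7 mod 41 = 8^2 * 7 = 23*7 = 38
  bit 3 = 0: r = r^2 mod 41 = 38^2 = 9
  bit 4 = 1: r = r^2 * 7 mod 41 = 9^2 * 7 = 40*7 = 34
  -> A = 34
B = 7^25 mod 41  (bits of 25 = 11001)
  bit 0 = 1: r = r^2 * 7 mod 41 = 1^2 * 7 = 1*7 = 7
  bit 1 = 1: r = r^2 * 7 mod 41 = 7^2 * 7 = 8*7 = 15
  bit 2 = 0: r = r^2 mod 41 = 15^2 = 20
  bit 3 = 0: r = r^2 mod 41 = 20^2 = 31
  bit 4 = 1: r = r^2 * 7 mod 41 = 31^2 * 7 = 18*7 = 3
  -> B = 3
s = B^a = 3^21 mod 41  (bits of 21 = 10101)
  bit 0 = 1: r = r^2 * 3 mod 41 = 1^2 * 3 = 1*3 = 3
  bit 1 = 0: r = r^2 mod 41 = 3^2 = 9
  bit 2 = 1: r = r^2 * 3 mod 41 = 9^2 * 3 = 40*3 = 38
  bit 3 = 0: r = r^2 mod 41 = 38^2 = 9
  bit 4 = 1: r = r^2 * 3 mod 41 = 9^2 * 3 = 40*3 = 38
  -> s = B^a = 38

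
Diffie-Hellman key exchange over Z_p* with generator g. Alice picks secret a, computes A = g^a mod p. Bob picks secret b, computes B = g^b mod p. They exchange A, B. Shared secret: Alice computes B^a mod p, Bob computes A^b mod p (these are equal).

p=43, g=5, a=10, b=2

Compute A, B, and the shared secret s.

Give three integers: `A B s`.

A = 5^10 mod 43  (bits of 10 = 1010)
  bit 0 = 1: r = r^2 * 5 mod 43 = 1^2 * 5 = 1*5 = 5
  bit 1 = 0: r = r^2 mod 43 = 5^2 = 25
  bit 2 = 1: r = r^2 * 5 mod 43 = 25^2 * 5 = 23*5 = 29
  bit 3 = 0: r = r^2 mod 43 = 29^2 = 24
  -> A = 24
B = 5^2 mod 43  (bits of 2 = 10)
  bit 0 = 1: r = r^2 * 5 mod 43 = 1^2 * 5 = 1*5 = 5
  bit 1 = 0: r = r^2 mod 43 = 5^2 = 25
  -> B = 25
s = B^a = 25^10 mod 43  (bits of 10 = 1010)
  bit 0 = 1: r = r^2 * 25 mod 43 = 1^2 * 25 = 1*25 = 25
  bit 1 = 0: r = r^2 mod 43 = 25^2 = 23
  bit 2 = 1: r = r^2 * 25 mod 43 = 23^2 * 25 = 13*25 = 24
  bit 3 = 0: r = r^2 mod 43 = 24^2 = 17
  -> s = B^a = 17

Answer: 24 25 17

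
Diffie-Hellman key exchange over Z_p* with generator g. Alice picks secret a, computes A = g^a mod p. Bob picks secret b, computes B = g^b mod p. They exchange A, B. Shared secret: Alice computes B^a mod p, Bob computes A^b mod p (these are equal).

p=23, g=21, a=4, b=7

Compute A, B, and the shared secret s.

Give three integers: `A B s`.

Answer: 16 10 18

Derivation:
A = 21^4 mod 23  (bits of 4 = 100)
  bit 0 = 1: r = r^2 * 21 mod 23 = 1^2 * 21 = 1*21 = 21
  bit 1 = 0: r = r^2 mod 23 = 21^2 = 4
  bit 2 = 0: r = r^2 mod 23 = 4^2 = 16
  -> A = 16
B = 21^7 mod 23  (bits of 7 = 111)
  bit 0 = 1: r = r^2 * 21 mod 23 = 1^2 * 21 = 1*21 = 21
  bit 1 = 1: r = r^2 * 21 mod 23 = 21^2 * 21 = 4*21 = 15
  bit 2 = 1: r = r^2 * 21 mod 23 = 15^2 * 21 = 18*21 = 10
  -> B = 10
s = B^a = 10^4 mod 23  (bits of 4 = 100)
  bit 0 = 1: r = r^2 * 10 mod 23 = 1^2 * 10 = 1*10 = 10
  bit 1 = 0: r = r^2 mod 23 = 10^2 = 8
  bit 2 = 0: r = r^2 mod 23 = 8^2 = 18
  -> s = B^a = 18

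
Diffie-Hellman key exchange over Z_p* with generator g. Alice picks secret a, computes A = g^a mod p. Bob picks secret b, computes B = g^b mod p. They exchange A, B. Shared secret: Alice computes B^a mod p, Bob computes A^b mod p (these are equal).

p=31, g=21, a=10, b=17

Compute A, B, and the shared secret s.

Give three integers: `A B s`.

Answer: 5 24 25

Derivation:
A = 21^10 mod 31  (bits of 10 = 1010)
  bit 0 = 1: r = r^2 * 21 mod 31 = 1^2 * 21 = 1*21 = 21
  bit 1 = 0: r = r^2 mod 31 = 21^2 = 7
  bit 2 = 1: r = r^2 * 21 mod 31 = 7^2 * 21 = 18*21 = 6
  bit 3 = 0: r = r^2 mod 31 = 6^2 = 5
  -> A = 5
B = 21^17 mod 31  (bits of 17 = 10001)
  bit 0 = 1: r = r^2 * 21 mod 31 = 1^2 * 21 = 1*21 = 21
  bit 1 = 0: r = r^2 mod 31 = 21^2 = 7
  bit 2 = 0: r = r^2 mod 31 = 7^2 = 18
  bit 3 = 0: r = r^2 mod 31 = 18^2 = 14
  bit 4 = 1: r = r^2 * 21 mod 31 = 14^2 * 21 = 10*21 = 24
  -> B = 24
s = B^a = 24^10 mod 31  (bits of 10 = 1010)
  bit 0 = 1: r = r^2 * 24 mod 31 = 1^2 * 24 = 1*24 = 24
  bit 1 = 0: r = r^2 mod 31 = 24^2 = 18
  bit 2 = 1: r = r^2 * 24 mod 31 = 18^2 * 24 = 14*24 = 26
  bit 3 = 0: r = r^2 mod 31 = 26^2 = 25
  -> s = B^a = 25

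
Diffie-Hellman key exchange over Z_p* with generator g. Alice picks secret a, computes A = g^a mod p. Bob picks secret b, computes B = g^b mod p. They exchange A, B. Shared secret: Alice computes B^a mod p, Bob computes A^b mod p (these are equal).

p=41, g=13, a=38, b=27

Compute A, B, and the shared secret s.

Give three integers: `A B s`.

Answer: 33 15 39

Derivation:
A = 13^38 mod 41  (bits of 38 = 100110)
  bit 0 = 1: r = r^2 * 13 mod 41 = 1^2 * 13 = 1*13 = 13
  bit 1 = 0: r = r^2 mod 41 = 13^2 = 5
  bit 2 = 0: r = r^2 mod 41 = 5^2 = 25
  bit 3 = 1: r = r^2 * 13 mod 41 = 25^2 * 13 = 10*13 = 7
  bit 4 = 1: r = r^2 * 13 mod 41 = 7^2 * 13 = 8*13 = 22
  bit 5 = 0: r = r^2 mod 41 = 22^2 = 33
  -> A = 33
B = 13^27 mod 41  (bits of 27 = 11011)
  bit 0 = 1: r = r^2 * 13 mod 41 = 1^2 * 13 = 1*13 = 13
  bit 1 = 1: r = r^2 * 13 mod 41 = 13^2 * 13 = 5*13 = 24
  bit 2 = 0: r = r^2 mod 41 = 24^2 = 2
  bit 3 = 1: r = r^2 * 13 mod 41 = 2^2 * 13 = 4*13 = 11
  bit 4 = 1: r = r^2 * 13 mod 41 = 11^2 * 13 = 39*13 = 15
  -> B = 15
s = B^a = 15^38 mod 41  (bits of 38 = 100110)
  bit 0 = 1: r = r^2 * 15 mod 41 = 1^2 * 15 = 1*15 = 15
  bit 1 = 0: r = r^2 mod 41 = 15^2 = 20
  bit 2 = 0: r = r^2 mod 41 = 20^2 = 31
  bit 3 = 1: r = r^2 * 15 mod 41 = 31^2 * 15 = 18*15 = 24
  bit 4 = 1: r = r^2 * 15 mod 41 = 24^2 * 15 = 2*15 = 30
  bit 5 = 0: r = r^2 mod 41 = 30^2 = 39
  -> s = B^a = 39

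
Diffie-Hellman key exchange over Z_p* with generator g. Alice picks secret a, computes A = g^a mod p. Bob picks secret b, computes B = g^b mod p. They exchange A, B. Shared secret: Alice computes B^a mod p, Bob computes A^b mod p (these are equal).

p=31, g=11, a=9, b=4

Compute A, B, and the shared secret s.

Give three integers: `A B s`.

Answer: 23 9 4

Derivation:
A = 11^9 mod 31  (bits of 9 = 1001)
  bit 0 = 1: r = r^2 * 11 mod 31 = 1^2 * 11 = 1*11 = 11
  bit 1 = 0: r = r^2 mod 31 = 11^2 = 28
  bit 2 = 0: r = r^2 mod 31 = 28^2 = 9
  bit 3 = 1: r = r^2 * 11 mod 31 = 9^2 * 11 = 19*11 = 23
  -> A = 23
B = 11^4 mod 31  (bits of 4 = 100)
  bit 0 = 1: r = r^2 * 11 mod 31 = 1^2 * 11 = 1*11 = 11
  bit 1 = 0: r = r^2 mod 31 = 11^2 = 28
  bit 2 = 0: r = r^2 mod 31 = 28^2 = 9
  -> B = 9
s = B^a = 9^9 mod 31  (bits of 9 = 1001)
  bit 0 = 1: r = r^2 * 9 mod 31 = 1^2 * 9 = 1*9 = 9
  bit 1 = 0: r = r^2 mod 31 = 9^2 = 19
  bit 2 = 0: r = r^2 mod 31 = 19^2 = 20
  bit 3 = 1: r = r^2 * 9 mod 31 = 20^2 * 9 = 28*9 = 4
  -> s = B^a = 4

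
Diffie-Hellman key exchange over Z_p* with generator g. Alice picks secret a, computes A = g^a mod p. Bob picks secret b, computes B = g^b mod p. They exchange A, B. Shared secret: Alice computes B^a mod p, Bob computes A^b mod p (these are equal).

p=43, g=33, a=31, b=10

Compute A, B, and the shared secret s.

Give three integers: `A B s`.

Answer: 20 23 31

Derivation:
A = 33^31 mod 43  (bits of 31 = 11111)
  bit 0 = 1: r = r^2 * 33 mod 43 = 1^2 * 33 = 1*33 = 33
  bit 1 = 1: r = r^2 * 33 mod 43 = 33^2 * 33 = 14*33 = 32
  bit 2 = 1: r = r^2 * 33 mod 43 = 32^2 * 33 = 35*33 = 37
  bit 3 = 1: r = r^2 * 33 mod 43 = 37^2 * 33 = 36*33 = 27
  bit 4 = 1: r = r^2 * 33 mod 43 = 27^2 * 33 = 41*33 = 20
  -> A = 20
B = 33^10 mod 43  (bits of 10 = 1010)
  bit 0 = 1: r = r^2 * 33 mod 43 = 1^2 * 33 = 1*33 = 33
  bit 1 = 0: r = r^2 mod 43 = 33^2 = 14
  bit 2 = 1: r = r^2 * 33 mod 43 = 14^2 * 33 = 24*33 = 18
  bit 3 = 0: r = r^2 mod 43 = 18^2 = 23
  -> B = 23
s = B^a = 23^31 mod 43  (bits of 31 = 11111)
  bit 0 = 1: r = r^2 * 23 mod 43 = 1^2 * 23 = 1*23 = 23
  bit 1 = 1: r = r^2 * 23 mod 43 = 23^2 * 23 = 13*23 = 41
  bit 2 = 1: r = r^2 * 23 mod 43 = 41^2 * 23 = 4*23 = 6
  bit 3 = 1: r = r^2 * 23 mod 43 = 6^2 * 23 = 36*23 = 11
  bit 4 = 1: r = r^2 * 23 mod 43 = 11^2 * 23 = 35*23 = 31
  -> s = B^a = 31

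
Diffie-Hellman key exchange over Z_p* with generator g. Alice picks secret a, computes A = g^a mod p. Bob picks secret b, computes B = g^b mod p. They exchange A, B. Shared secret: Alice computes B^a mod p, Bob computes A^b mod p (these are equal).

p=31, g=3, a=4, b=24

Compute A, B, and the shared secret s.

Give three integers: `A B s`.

Answer: 19 2 16

Derivation:
A = 3^4 mod 31  (bits of 4 = 100)
  bit 0 = 1: r = r^2 * 3 mod 31 = 1^2 * 3 = 1*3 = 3
  bit 1 = 0: r = r^2 mod 31 = 3^2 = 9
  bit 2 = 0: r = r^2 mod 31 = 9^2 = 19
  -> A = 19
B = 3^24 mod 31  (bits of 24 = 11000)
  bit 0 = 1: r = r^2 * 3 mod 31 = 1^2 * 3 = 1*3 = 3
  bit 1 = 1: r = r^2 * 3 mod 31 = 3^2 * 3 = 9*3 = 27
  bit 2 = 0: r = r^2 mod 31 = 27^2 = 16
  bit 3 = 0: r = r^2 mod 31 = 16^2 = 8
  bit 4 = 0: r = r^2 mod 31 = 8^2 = 2
  -> B = 2
s = B^a = 2^4 mod 31  (bits of 4 = 100)
  bit 0 = 1: r = r^2 * 2 mod 31 = 1^2 * 2 = 1*2 = 2
  bit 1 = 0: r = r^2 mod 31 = 2^2 = 4
  bit 2 = 0: r = r^2 mod 31 = 4^2 = 16
  -> s = B^a = 16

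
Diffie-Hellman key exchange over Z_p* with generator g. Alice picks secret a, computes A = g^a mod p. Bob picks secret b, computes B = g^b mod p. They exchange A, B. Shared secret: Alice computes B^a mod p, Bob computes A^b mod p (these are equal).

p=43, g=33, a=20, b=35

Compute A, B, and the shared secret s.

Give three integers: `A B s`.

Answer: 13 7 6

Derivation:
A = 33^20 mod 43  (bits of 20 = 10100)
  bit 0 = 1: r = r^2 * 33 mod 43 = 1^2 * 33 = 1*33 = 33
  bit 1 = 0: r = r^2 mod 43 = 33^2 = 14
  bit 2 = 1: r = r^2 * 33 mod 43 = 14^2 * 33 = 24*33 = 18
  bit 3 = 0: r = r^2 mod 43 = 18^2 = 23
  bit 4 = 0: r = r^2 mod 43 = 23^2 = 13
  -> A = 13
B = 33^35 mod 43  (bits of 35 = 100011)
  bit 0 = 1: r = r^2 * 33 mod 43 = 1^2 * 33 = 1*33 = 33
  bit 1 = 0: r = r^2 mod 43 = 33^2 = 14
  bit 2 = 0: r = r^2 mod 43 = 14^2 = 24
  bit 3 = 0: r = r^2 mod 43 = 24^2 = 17
  bit 4 = 1: r = r^2 * 33 mod 43 = 17^2 * 33 = 31*33 = 34
  bit 5 = 1: r = r^2 * 33 mod 43 = 34^2 * 33 = 38*33 = 7
  -> B = 7
s = B^a = 7^20 mod 43  (bits of 20 = 10100)
  bit 0 = 1: r = r^2 * 7 mod 43 = 1^2 * 7 = 1*7 = 7
  bit 1 = 0: r = r^2 mod 43 = 7^2 = 6
  bit 2 = 1: r = r^2 * 7 mod 43 = 6^2 * 7 = 36*7 = 37
  bit 3 = 0: r = r^2 mod 43 = 37^2 = 36
  bit 4 = 0: r = r^2 mod 43 = 36^2 = 6
  -> s = B^a = 6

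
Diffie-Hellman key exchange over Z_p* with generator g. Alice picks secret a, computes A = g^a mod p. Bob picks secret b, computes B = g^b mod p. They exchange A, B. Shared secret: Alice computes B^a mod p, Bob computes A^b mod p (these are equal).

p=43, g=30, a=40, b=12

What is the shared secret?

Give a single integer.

A = 30^40 mod 43  (bits of 40 = 101000)
  bit 0 = 1: r = r^2 * 30 mod 43 = 1^2 * 30 = 1*30 = 30
  bit 1 = 0: r = r^2 mod 43 = 30^2 = 40
  bit 2 = 1: r = r^2 * 30 mod 43 = 40^2 * 30 = 9*30 = 12
  bit 3 = 0: r = r^2 mod 43 = 12^2 = 15
  bit 4 = 0: r = r^2 mod 43 = 15^2 = 10
  bit 5 = 0: r = r^2 mod 43 = 10^2 = 14
  -> A = 14
B = 30^12 mod 43  (bits of 12 = 1100)
  bit 0 = 1: r = r^2 * 30 mod 43 = 1^2 * 30 = 1*30 = 30
  bit 1 = 1: r = r^2 * 30 mod 43 = 30^2 * 30 = 40*30 = 39
  bit 2 = 0: r = r^2 mod 43 = 39^2 = 16
  bit 3 = 0: r = r^2 mod 43 = 16^2 = 41
  -> B = 41
s = B^a = 41^40 mod 43  (bits of 40 = 101000)
  bit 0 = 1: r = r^2 * 41 mod 43 = 1^2 * 41 = 1*41 = 41
  bit 1 = 0: r = r^2 mod 43 = 41^2 = 4
  bit 2 = 1: r = r^2 * 41 mod 43 = 4^2 * 41 = 16*41 = 11
  bit 3 = 0: r = r^2 mod 43 = 11^2 = 35
  bit 4 = 0: r = r^2 mod 43 = 35^2 = 21
  bit 5 = 0: r = r^2 mod 43 = 21^2 = 11
  -> s = B^a = 11

Answer: 11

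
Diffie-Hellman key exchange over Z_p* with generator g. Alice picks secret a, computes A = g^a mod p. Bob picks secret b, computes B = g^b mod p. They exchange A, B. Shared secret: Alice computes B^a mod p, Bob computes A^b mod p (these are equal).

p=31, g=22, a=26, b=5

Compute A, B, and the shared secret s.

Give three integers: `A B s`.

Answer: 14 6 5

Derivation:
A = 22^26 mod 31  (bits of 26 = 11010)
  bit 0 = 1: r = r^2 * 22 mod 31 = 1^2 * 22 = 1*22 = 22
  bit 1 = 1: r = r^2 * 22 mod 31 = 22^2 * 22 = 19*22 = 15
  bit 2 = 0: r = r^2 mod 31 = 15^2 = 8
  bit 3 = 1: r = r^2 * 22 mod 31 = 8^2 * 22 = 2*22 = 13
  bit 4 = 0: r = r^2 mod 31 = 13^2 = 14
  -> A = 14
B = 22^5 mod 31  (bits of 5 = 101)
  bit 0 = 1: r = r^2 * 22 mod 31 = 1^2 * 22 = 1*22 = 22
  bit 1 = 0: r = r^2 mod 31 = 22^2 = 19
  bit 2 = 1: r = r^2 * 22 mod 31 = 19^2 * 22 = 20*22 = 6
  -> B = 6
s = B^a = 6^26 mod 31  (bits of 26 = 11010)
  bit 0 = 1: r = r^2 * 6 mod 31 = 1^2 * 6 = 1*6 = 6
  bit 1 = 1: r = r^2 * 6 mod 31 = 6^2 * 6 = 5*6 = 30
  bit 2 = 0: r = r^2 mod 31 = 30^2 = 1
  bit 3 = 1: r = r^2 * 6 mod 31 = 1^2 * 6 = 1*6 = 6
  bit 4 = 0: r = r^2 mod 31 = 6^2 = 5
  -> s = B^a = 5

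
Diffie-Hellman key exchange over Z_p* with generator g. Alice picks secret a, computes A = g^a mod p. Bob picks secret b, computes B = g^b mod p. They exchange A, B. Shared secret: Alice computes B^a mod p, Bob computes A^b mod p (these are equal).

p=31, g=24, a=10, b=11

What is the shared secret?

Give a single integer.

A = 24^10 mod 31  (bits of 10 = 1010)
  bit 0 = 1: r = r^2 * 24 mod 31 = 1^2 * 24 = 1*24 = 24
  bit 1 = 0: r = r^2 mod 31 = 24^2 = 18
  bit 2 = 1: r = r^2 * 24 mod 31 = 18^2 * 24 = 14*24 = 26
  bit 3 = 0: r = r^2 mod 31 = 26^2 = 25
  -> A = 25
B = 24^11 mod 31  (bits of 11 = 1011)
  bit 0 = 1: r = r^2 * 24 mod 31 = 1^2 * 24 = 1*24 = 24
  bit 1 = 0: r = r^2 mod 31 = 24^2 = 18
  bit 2 = 1: r = r^2 * 24 mod 31 = 18^2 * 24 = 14*24 = 26
  bit 3 = 1: r = r^2 * 24 mod 31 = 26^2 * 24 = 25*24 = 11
  -> B = 11
s = B^a = 11^10 mod 31  (bits of 10 = 1010)
  bit 0 = 1: r = r^2 * 11 mod 31 = 1^2 * 11 = 1*11 = 11
  bit 1 = 0: r = r^2 mod 31 = 11^2 = 28
  bit 2 = 1: r = r^2 * 11 mod 31 = 28^2 * 11 = 9*11 = 6
  bit 3 = 0: r = r^2 mod 31 = 6^2 = 5
  -> s = B^a = 5

Answer: 5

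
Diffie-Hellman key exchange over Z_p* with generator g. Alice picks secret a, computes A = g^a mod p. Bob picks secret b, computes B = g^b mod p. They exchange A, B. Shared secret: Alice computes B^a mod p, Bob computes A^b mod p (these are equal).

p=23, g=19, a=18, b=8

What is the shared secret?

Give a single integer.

Answer: 4

Derivation:
A = 19^18 mod 23  (bits of 18 = 10010)
  bit 0 = 1: r = r^2 * 19 mod 23 = 1^2 * 19 = 1*19 = 19
  bit 1 = 0: r = r^2 mod 23 = 19^2 = 16
  bit 2 = 0: r = r^2 mod 23 = 16^2 = 3
  bit 3 = 1: r = r^2 * 19 mod 23 = 3^2 * 19 = 9*19 = 10
  bit 4 = 0: r = r^2 mod 23 = 10^2 = 8
  -> A = 8
B = 19^8 mod 23  (bits of 8 = 1000)
  bit 0 = 1: r = r^2 * 19 mod 23 = 1^2 * 19 = 1*19 = 19
  bit 1 = 0: r = r^2 mod 23 = 19^2 = 16
  bit 2 = 0: r = r^2 mod 23 = 16^2 = 3
  bit 3 = 0: r = r^2 mod 23 = 3^2 = 9
  -> B = 9
s = B^a = 9^18 mod 23  (bits of 18 = 10010)
  bit 0 = 1: r = r^2 * 9 mod 23 = 1^2 * 9 = 1*9 = 9
  bit 1 = 0: r = r^2 mod 23 = 9^2 = 12
  bit 2 = 0: r = r^2 mod 23 = 12^2 = 6
  bit 3 = 1: r = r^2 * 9 mod 23 = 6^2 * 9 = 13*9 = 2
  bit 4 = 0: r = r^2 mod 23 = 2^2 = 4
  -> s = B^a = 4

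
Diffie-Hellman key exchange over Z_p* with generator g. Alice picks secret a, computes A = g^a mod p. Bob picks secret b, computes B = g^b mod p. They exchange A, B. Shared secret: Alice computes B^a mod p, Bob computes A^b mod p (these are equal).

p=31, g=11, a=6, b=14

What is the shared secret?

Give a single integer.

Answer: 8

Derivation:
A = 11^6 mod 31  (bits of 6 = 110)
  bit 0 = 1: r = r^2 * 11 mod 31 = 1^2 * 11 = 1*11 = 11
  bit 1 = 1: r = r^2 * 11 mod 31 = 11^2 * 11 = 28*11 = 29
  bit 2 = 0: r = r^2 mod 31 = 29^2 = 4
  -> A = 4
B = 11^14 mod 31  (bits of 14 = 1110)
  bit 0 = 1: r = r^2 * 11 mod 31 = 1^2 * 11 = 1*11 = 11
  bit 1 = 1: r = r^2 * 11 mod 31 = 11^2 * 11 = 28*11 = 29
  bit 2 = 1: r = r^2 * 11 mod 31 = 29^2 * 11 = 4*11 = 13
  bit 3 = 0: r = r^2 mod 31 = 13^2 = 14
  -> B = 14
s = B^a = 14^6 mod 31  (bits of 6 = 110)
  bit 0 = 1: r = r^2 * 14 mod 31 = 1^2 * 14 = 1*14 = 14
  bit 1 = 1: r = r^2 * 14 mod 31 = 14^2 * 14 = 10*14 = 16
  bit 2 = 0: r = r^2 mod 31 = 16^2 = 8
  -> s = B^a = 8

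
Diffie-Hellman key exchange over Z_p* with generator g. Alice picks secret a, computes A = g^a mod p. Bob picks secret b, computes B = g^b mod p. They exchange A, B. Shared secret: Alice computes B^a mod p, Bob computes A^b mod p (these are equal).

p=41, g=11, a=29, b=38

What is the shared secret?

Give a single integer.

Answer: 2

Derivation:
A = 11^29 mod 41  (bits of 29 = 11101)
  bit 0 = 1: r = r^2 * 11 mod 41 = 1^2 * 11 = 1*11 = 11
  bit 1 = 1: r = r^2 * 11 mod 41 = 11^2 * 11 = 39*11 = 19
  bit 2 = 1: r = r^2 * 11 mod 41 = 19^2 * 11 = 33*11 = 35
  bit 3 = 0: r = r^2 mod 41 = 35^2 = 36
  bit 4 = 1: r = r^2 * 11 mod 41 = 36^2 * 11 = 25*11 = 29
  -> A = 29
B = 11^38 mod 41  (bits of 38 = 100110)
  bit 0 = 1: r = r^2 * 11 mod 41 = 1^2 * 11 = 1*11 = 11
  bit 1 = 0: r = r^2 mod 41 = 11^2 = 39
  bit 2 = 0: r = r^2 mod 41 = 39^2 = 4
  bit 3 = 1: r = r^2 * 11 mod 41 = 4^2 * 11 = 16*11 = 12
  bit 4 = 1: r = r^2 * 11 mod 41 = 12^2 * 11 = 21*11 = 26
  bit 5 = 0: r = r^2 mod 41 = 26^2 = 20
  -> B = 20
s = B^a = 20^29 mod 41  (bits of 29 = 11101)
  bit 0 = 1: r = r^2 * 20 mod 41 = 1^2 * 20 = 1*20 = 20
  bit 1 = 1: r = r^2 * 20 mod 41 = 20^2 * 20 = 31*20 = 5
  bit 2 = 1: r = r^2 * 20 mod 41 = 5^2 * 20 = 25*20 = 8
  bit 3 = 0: r = r^2 mod 41 = 8^2 = 23
  bit 4 = 1: r = r^2 * 20 mod 41 = 23^2 * 20 = 37*20 = 2
  -> s = B^a = 2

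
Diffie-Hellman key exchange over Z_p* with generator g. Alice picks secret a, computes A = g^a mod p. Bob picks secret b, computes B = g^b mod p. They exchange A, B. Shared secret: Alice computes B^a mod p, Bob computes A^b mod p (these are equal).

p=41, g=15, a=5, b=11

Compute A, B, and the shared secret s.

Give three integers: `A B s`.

A = 15^5 mod 41  (bits of 5 = 101)
  bit 0 = 1: r = r^2 * 15 mod 41 = 1^2 * 15 = 1*15 = 15
  bit 1 = 0: r = r^2 mod 41 = 15^2 = 20
  bit 2 = 1: r = r^2 * 15 mod 41 = 20^2 * 15 = 31*15 = 14
  -> A = 14
B = 15^11 mod 41  (bits of 11 = 1011)
  bit 0 = 1: r = r^2 * 15 mod 41 = 1^2 * 15 = 1*15 = 15
  bit 1 = 0: r = r^2 mod 41 = 15^2 = 20
  bit 2 = 1: r = r^2 * 15 mod 41 = 20^2 * 15 = 31*15 = 14
  bit 3 = 1: r = r^2 * 15 mod 41 = 14^2 * 15 = 32*15 = 29
  -> B = 29
s = B^a = 29^5 mod 41  (bits of 5 = 101)
  bit 0 = 1: r = r^2 * 29 mod 41 = 1^2 * 29 = 1*29 = 29
  bit 1 = 0: r = r^2 mod 41 = 29^2 = 21
  bit 2 = 1: r = r^2 * 29 mod 41 = 21^2 * 29 = 31*29 = 38
  -> s = B^a = 38

Answer: 14 29 38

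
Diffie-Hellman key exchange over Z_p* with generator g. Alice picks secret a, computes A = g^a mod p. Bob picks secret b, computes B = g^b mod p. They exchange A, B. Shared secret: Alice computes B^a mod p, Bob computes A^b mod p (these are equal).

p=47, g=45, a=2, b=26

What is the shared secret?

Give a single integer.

A = 45^2 mod 47  (bits of 2 = 10)
  bit 0 = 1: r = r^2 * 45 mod 47 = 1^2 * 45 = 1*45 = 45
  bit 1 = 0: r = r^2 mod 47 = 45^2 = 4
  -> A = 4
B = 45^26 mod 47  (bits of 26 = 11010)
  bit 0 = 1: r = r^2 * 45 mod 47 = 1^2 * 45 = 1*45 = 45
  bit 1 = 1: r = r^2 * 45 mod 47 = 45^2 * 45 = 4*45 = 39
  bit 2 = 0: r = r^2 mod 47 = 39^2 = 17
  bit 3 = 1: r = r^2 * 45 mod 47 = 17^2 * 45 = 7*45 = 33
  bit 4 = 0: r = r^2 mod 47 = 33^2 = 8
  -> B = 8
s = B^a = 8^2 mod 47  (bits of 2 = 10)
  bit 0 = 1: r = r^2 * 8 mod 47 = 1^2 * 8 = 1*8 = 8
  bit 1 = 0: r = r^2 mod 47 = 8^2 = 17
  -> s = B^a = 17

Answer: 17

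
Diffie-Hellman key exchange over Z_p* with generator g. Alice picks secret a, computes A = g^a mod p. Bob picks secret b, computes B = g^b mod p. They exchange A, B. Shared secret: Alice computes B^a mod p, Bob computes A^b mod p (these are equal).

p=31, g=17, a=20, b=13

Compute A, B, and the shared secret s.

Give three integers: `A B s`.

Answer: 5 3 5

Derivation:
A = 17^20 mod 31  (bits of 20 = 10100)
  bit 0 = 1: r = r^2 * 17 mod 31 = 1^2 * 17 = 1*17 = 17
  bit 1 = 0: r = r^2 mod 31 = 17^2 = 10
  bit 2 = 1: r = r^2 * 17 mod 31 = 10^2 * 17 = 7*17 = 26
  bit 3 = 0: r = r^2 mod 31 = 26^2 = 25
  bit 4 = 0: r = r^2 mod 31 = 25^2 = 5
  -> A = 5
B = 17^13 mod 31  (bits of 13 = 1101)
  bit 0 = 1: r = r^2 * 17 mod 31 = 1^2 * 17 = 1*17 = 17
  bit 1 = 1: r = r^2 * 17 mod 31 = 17^2 * 17 = 10*17 = 15
  bit 2 = 0: r = r^2 mod 31 = 15^2 = 8
  bit 3 = 1: r = r^2 * 17 mod 31 = 8^2 * 17 = 2*17 = 3
  -> B = 3
s = B^a = 3^20 mod 31  (bits of 20 = 10100)
  bit 0 = 1: r = r^2 * 3 mod 31 = 1^2 * 3 = 1*3 = 3
  bit 1 = 0: r = r^2 mod 31 = 3^2 = 9
  bit 2 = 1: r = r^2 * 3 mod 31 = 9^2 * 3 = 19*3 = 26
  bit 3 = 0: r = r^2 mod 31 = 26^2 = 25
  bit 4 = 0: r = r^2 mod 31 = 25^2 = 5
  -> s = B^a = 5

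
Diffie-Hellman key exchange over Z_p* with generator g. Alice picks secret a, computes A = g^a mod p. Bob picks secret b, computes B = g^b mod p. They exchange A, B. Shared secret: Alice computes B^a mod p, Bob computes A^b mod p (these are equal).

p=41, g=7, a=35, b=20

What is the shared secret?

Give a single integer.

A = 7^35 mod 41  (bits of 35 = 100011)
  bit 0 = 1: r = r^2 * 7 mod 41 = 1^2 * 7 = 1*7 = 7
  bit 1 = 0: r = r^2 mod 41 = 7^2 = 8
  bit 2 = 0: r = r^2 mod 41 = 8^2 = 23
  bit 3 = 0: r = r^2 mod 41 = 23^2 = 37
  bit 4 = 1: r = r^2 * 7 mod 41 = 37^2 * 7 = 16*7 = 30
  bit 5 = 1: r = r^2 * 7 mod 41 = 30^2 * 7 = 39*7 = 27
  -> A = 27
B = 7^20 mod 41  (bits of 20 = 10100)
  bit 0 = 1: r = r^2 * 7 mod 41 = 1^2 * 7 = 1*7 = 7
  bit 1 = 0: r = r^2 mod 41 = 7^2 = 8
  bit 2 = 1: r = r^2 * 7 mod 41 = 8^2 * 7 = 23*7 = 38
  bit 3 = 0: r = r^2 mod 41 = 38^2 = 9
  bit 4 = 0: r = r^2 mod 41 = 9^2 = 40
  -> B = 40
s = B^a = 40^35 mod 41  (bits of 35 = 100011)
  bit 0 = 1: r = r^2 * 40 mod 41 = 1^2 * 40 = 1*40 = 40
  bit 1 = 0: r = r^2 mod 41 = 40^2 = 1
  bit 2 = 0: r = r^2 mod 41 = 1^2 = 1
  bit 3 = 0: r = r^2 mod 41 = 1^2 = 1
  bit 4 = 1: r = r^2 * 40 mod 41 = 1^2 * 40 = 1*40 = 40
  bit 5 = 1: r = r^2 * 40 mod 41 = 40^2 * 40 = 1*40 = 40
  -> s = B^a = 40

Answer: 40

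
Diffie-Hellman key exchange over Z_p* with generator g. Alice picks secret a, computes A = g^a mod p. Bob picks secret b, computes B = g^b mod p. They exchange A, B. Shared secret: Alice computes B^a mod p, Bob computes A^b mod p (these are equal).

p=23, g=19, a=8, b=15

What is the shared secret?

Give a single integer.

A = 19^8 mod 23  (bits of 8 = 1000)
  bit 0 = 1: r = r^2 * 19 mod 23 = 1^2 * 19 = 1*19 = 19
  bit 1 = 0: r = r^2 mod 23 = 19^2 = 16
  bit 2 = 0: r = r^2 mod 23 = 16^2 = 3
  bit 3 = 0: r = r^2 mod 23 = 3^2 = 9
  -> A = 9
B = 19^15 mod 23  (bits of 15 = 1111)
  bit 0 = 1: r = r^2 * 19 mod 23 = 1^2 * 19 = 1*19 = 19
  bit 1 = 1: r = r^2 * 19 mod 23 = 19^2 * 19 = 16*19 = 5
  bit 2 = 1: r = r^2 * 19 mod 23 = 5^2 * 19 = 2*19 = 15
  bit 3 = 1: r = r^2 * 19 mod 23 = 15^2 * 19 = 18*19 = 20
  -> B = 20
s = B^a = 20^8 mod 23  (bits of 8 = 1000)
  bit 0 = 1: r = r^2 * 20 mod 23 = 1^2 * 20 = 1*20 = 20
  bit 1 = 0: r = r^2 mod 23 = 20^2 = 9
  bit 2 = 0: r = r^2 mod 23 = 9^2 = 12
  bit 3 = 0: r = r^2 mod 23 = 12^2 = 6
  -> s = B^a = 6

Answer: 6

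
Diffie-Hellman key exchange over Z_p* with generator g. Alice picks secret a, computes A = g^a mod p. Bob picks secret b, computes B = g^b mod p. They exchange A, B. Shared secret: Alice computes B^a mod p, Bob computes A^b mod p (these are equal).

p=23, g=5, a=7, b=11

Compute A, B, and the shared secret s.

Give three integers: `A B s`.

Answer: 17 22 22

Derivation:
A = 5^7 mod 23  (bits of 7 = 111)
  bit 0 = 1: r = r^2 * 5 mod 23 = 1^2 * 5 = 1*5 = 5
  bit 1 = 1: r = r^2 * 5 mod 23 = 5^2 * 5 = 2*5 = 10
  bit 2 = 1: r = r^2 * 5 mod 23 = 10^2 * 5 = 8*5 = 17
  -> A = 17
B = 5^11 mod 23  (bits of 11 = 1011)
  bit 0 = 1: r = r^2 * 5 mod 23 = 1^2 * 5 = 1*5 = 5
  bit 1 = 0: r = r^2 mod 23 = 5^2 = 2
  bit 2 = 1: r = r^2 * 5 mod 23 = 2^2 * 5 = 4*5 = 20
  bit 3 = 1: r = r^2 * 5 mod 23 = 20^2 * 5 = 9*5 = 22
  -> B = 22
s = B^a = 22^7 mod 23  (bits of 7 = 111)
  bit 0 = 1: r = r^2 * 22 mod 23 = 1^2 * 22 = 1*22 = 22
  bit 1 = 1: r = r^2 * 22 mod 23 = 22^2 * 22 = 1*22 = 22
  bit 2 = 1: r = r^2 * 22 mod 23 = 22^2 * 22 = 1*22 = 22
  -> s = B^a = 22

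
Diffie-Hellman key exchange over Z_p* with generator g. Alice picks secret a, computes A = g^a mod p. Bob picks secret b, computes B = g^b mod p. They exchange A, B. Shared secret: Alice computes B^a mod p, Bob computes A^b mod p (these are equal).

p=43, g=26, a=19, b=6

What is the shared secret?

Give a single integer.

A = 26^19 mod 43  (bits of 19 = 10011)
  bit 0 = 1: r = r^2 * 26 mod 43 = 1^2 * 26 = 1*26 = 26
  bit 1 = 0: r = r^2 mod 43 = 26^2 = 31
  bit 2 = 0: r = r^2 mod 43 = 31^2 = 15
  bit 3 = 1: r = r^2 * 26 mod 43 = 15^2 * 26 = 10*26 = 2
  bit 4 = 1: r = r^2 * 26 mod 43 = 2^2 * 26 = 4*26 = 18
  -> A = 18
B = 26^6 mod 43  (bits of 6 = 110)
  bit 0 = 1: r = r^2 * 26 mod 43 = 1^2 * 26 = 1*26 = 26
  bit 1 = 1: r = r^2 * 26 mod 43 = 26^2 * 26 = 31*26 = 32
  bit 2 = 0: r = r^2 mod 43 = 32^2 = 35
  -> B = 35
s = B^a = 35^19 mod 43  (bits of 19 = 10011)
  bit 0 = 1: r = r^2 * 35 mod 43 = 1^2 * 35 = 1*35 = 35
  bit 1 = 0: r = r^2 mod 43 = 35^2 = 21
  bit 2 = 0: r = r^2 mod 43 = 21^2 = 11
  bit 3 = 1: r = r^2 * 35 mod 43 = 11^2 * 35 = 35*35 = 21
  bit 4 = 1: r = r^2 * 35 mod 43 = 21^2 * 35 = 11*35 = 41
  -> s = B^a = 41

Answer: 41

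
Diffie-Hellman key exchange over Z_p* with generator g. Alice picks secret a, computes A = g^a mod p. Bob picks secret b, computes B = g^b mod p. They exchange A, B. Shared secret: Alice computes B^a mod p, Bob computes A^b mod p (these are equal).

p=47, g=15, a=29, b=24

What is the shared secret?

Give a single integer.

A = 15^29 mod 47  (bits of 29 = 11101)
  bit 0 = 1: r = r^2 * 15 mod 47 = 1^2 * 15 = 1*15 = 15
  bit 1 = 1: r = r^2 * 15 mod 47 = 15^2 * 15 = 37*15 = 38
  bit 2 = 1: r = r^2 * 15 mod 47 = 38^2 * 15 = 34*15 = 40
  bit 3 = 0: r = r^2 mod 47 = 40^2 = 2
  bit 4 = 1: r = r^2 * 15 mod 47 = 2^2 * 15 = 4*15 = 13
  -> A = 13
B = 15^24 mod 47  (bits of 24 = 11000)
  bit 0 = 1: r = r^2 * 15 mod 47 = 1^2 * 15 = 1*15 = 15
  bit 1 = 1: r = r^2 * 15 mod 47 = 15^2 * 15 = 37*15 = 38
  bit 2 = 0: r = r^2 mod 47 = 38^2 = 34
  bit 3 = 0: r = r^2 mod 47 = 34^2 = 28
  bit 4 = 0: r = r^2 mod 47 = 28^2 = 32
  -> B = 32
s = B^a = 32^29 mod 47  (bits of 29 = 11101)
  bit 0 = 1: r = r^2 * 32 mod 47 = 1^2 * 32 = 1*32 = 32
  bit 1 = 1: r = r^2 * 32 mod 47 = 32^2 * 32 = 37*32 = 9
  bit 2 = 1: r = r^2 * 32 mod 47 = 9^2 * 32 = 34*32 = 7
  bit 3 = 0: r = r^2 mod 47 = 7^2 = 2
  bit 4 = 1: r = r^2 * 32 mod 47 = 2^2 * 32 = 4*32 = 34
  -> s = B^a = 34

Answer: 34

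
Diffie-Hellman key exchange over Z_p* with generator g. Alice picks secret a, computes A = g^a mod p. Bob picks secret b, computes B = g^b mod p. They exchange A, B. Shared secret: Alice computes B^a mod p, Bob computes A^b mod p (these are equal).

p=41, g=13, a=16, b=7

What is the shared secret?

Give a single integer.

Answer: 37

Derivation:
A = 13^16 mod 41  (bits of 16 = 10000)
  bit 0 = 1: r = r^2 * 13 mod 41 = 1^2 * 13 = 1*13 = 13
  bit 1 = 0: r = r^2 mod 41 = 13^2 = 5
  bit 2 = 0: r = r^2 mod 41 = 5^2 = 25
  bit 3 = 0: r = r^2 mod 41 = 25^2 = 10
  bit 4 = 0: r = r^2 mod 41 = 10^2 = 18
  -> A = 18
B = 13^7 mod 41  (bits of 7 = 111)
  bit 0 = 1: r = r^2 * 13 mod 41 = 1^2 * 13 = 1*13 = 13
  bit 1 = 1: r = r^2 * 13 mod 41 = 13^2 * 13 = 5*13 = 24
  bit 2 = 1: r = r^2 * 13 mod 41 = 24^2 * 13 = 2*13 = 26
  -> B = 26
s = B^a = 26^16 mod 41  (bits of 16 = 10000)
  bit 0 = 1: r = r^2 * 26 mod 41 = 1^2 * 26 = 1*26 = 26
  bit 1 = 0: r = r^2 mod 41 = 26^2 = 20
  bit 2 = 0: r = r^2 mod 41 = 20^2 = 31
  bit 3 = 0: r = r^2 mod 41 = 31^2 = 18
  bit 4 = 0: r = r^2 mod 41 = 18^2 = 37
  -> s = B^a = 37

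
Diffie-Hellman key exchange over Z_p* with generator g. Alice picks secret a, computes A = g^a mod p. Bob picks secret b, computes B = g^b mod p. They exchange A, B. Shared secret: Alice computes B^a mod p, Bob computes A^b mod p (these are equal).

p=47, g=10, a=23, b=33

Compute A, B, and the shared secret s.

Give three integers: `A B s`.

Answer: 46 26 46

Derivation:
A = 10^23 mod 47  (bits of 23 = 10111)
  bit 0 = 1: r = r^2 * 10 mod 47 = 1^2 * 10 = 1*10 = 10
  bit 1 = 0: r = r^2 mod 47 = 10^2 = 6
  bit 2 = 1: r = r^2 * 10 mod 47 = 6^2 * 10 = 36*10 = 31
  bit 3 = 1: r = r^2 * 10 mod 47 = 31^2 * 10 = 21*10 = 22
  bit 4 = 1: r = r^2 * 10 mod 47 = 22^2 * 10 = 14*10 = 46
  -> A = 46
B = 10^33 mod 47  (bits of 33 = 100001)
  bit 0 = 1: r = r^2 * 10 mod 47 = 1^2 * 10 = 1*10 = 10
  bit 1 = 0: r = r^2 mod 47 = 10^2 = 6
  bit 2 = 0: r = r^2 mod 47 = 6^2 = 36
  bit 3 = 0: r = r^2 mod 47 = 36^2 = 27
  bit 4 = 0: r = r^2 mod 47 = 27^2 = 24
  bit 5 = 1: r = r^2 * 10 mod 47 = 24^2 * 10 = 12*10 = 26
  -> B = 26
s = B^a = 26^23 mod 47  (bits of 23 = 10111)
  bit 0 = 1: r = r^2 * 26 mod 47 = 1^2 * 26 = 1*26 = 26
  bit 1 = 0: r = r^2 mod 47 = 26^2 = 18
  bit 2 = 1: r = r^2 * 26 mod 47 = 18^2 * 26 = 42*26 = 11
  bit 3 = 1: r = r^2 * 26 mod 47 = 11^2 * 26 = 27*26 = 44
  bit 4 = 1: r = r^2 * 26 mod 47 = 44^2 * 26 = 9*26 = 46
  -> s = B^a = 46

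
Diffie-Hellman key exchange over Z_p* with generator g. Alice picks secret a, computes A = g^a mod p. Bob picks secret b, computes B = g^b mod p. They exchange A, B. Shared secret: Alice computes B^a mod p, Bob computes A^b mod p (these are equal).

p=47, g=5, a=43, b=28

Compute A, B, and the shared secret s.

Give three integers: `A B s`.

A = 5^43 mod 47  (bits of 43 = 101011)
  bit 0 = 1: r = r^2 * 5 mod 47 = 1^2 * 5 = 1*5 = 5
  bit 1 = 0: r = r^2 mod 47 = 5^2 = 25
  bit 2 = 1: r = r^2 * 5 mod 47 = 25^2 * 5 = 14*5 = 23
  bit 3 = 0: r = r^2 mod 47 = 23^2 = 12
  bit 4 = 1: r = r^2 * 5 mod 47 = 12^2 * 5 = 3*5 = 15
  bit 5 = 1: r = r^2 * 5 mod 47 = 15^2 * 5 = 37*5 = 44
  -> A = 44
B = 5^28 mod 47  (bits of 28 = 11100)
  bit 0 = 1: r = r^2 * 5 mod 47 = 1^2 * 5 = 1*5 = 5
  bit 1 = 1: r = r^2 * 5 mod 47 = 5^2 * 5 = 25*5 = 31
  bit 2 = 1: r = r^2 * 5 mod 47 = 31^2 * 5 = 21*5 = 11
  bit 3 = 0: r = r^2 mod 47 = 11^2 = 27
  bit 4 = 0: r = r^2 mod 47 = 27^2 = 24
  -> B = 24
s = B^a = 24^43 mod 47  (bits of 43 = 101011)
  bit 0 = 1: r = r^2 * 24 mod 47 = 1^2 * 24 = 1*24 = 24
  bit 1 = 0: r = r^2 mod 47 = 24^2 = 12
  bit 2 = 1: r = r^2 * 24 mod 47 = 12^2 * 24 = 3*24 = 25
  bit 3 = 0: r = r^2 mod 47 = 25^2 = 14
  bit 4 = 1: r = r^2 * 24 mod 47 = 14^2 * 24 = 8*24 = 4
  bit 5 = 1: r = r^2 * 24 mod 47 = 4^2 * 24 = 16*24 = 8
  -> s = B^a = 8

Answer: 44 24 8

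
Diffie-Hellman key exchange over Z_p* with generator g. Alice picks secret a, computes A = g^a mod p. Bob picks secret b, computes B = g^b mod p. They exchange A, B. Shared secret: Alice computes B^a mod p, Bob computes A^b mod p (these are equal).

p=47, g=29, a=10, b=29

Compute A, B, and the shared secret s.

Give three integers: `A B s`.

Answer: 24 31 36

Derivation:
A = 29^10 mod 47  (bits of 10 = 1010)
  bit 0 = 1: r = r^2 * 29 mod 47 = 1^2 * 29 = 1*29 = 29
  bit 1 = 0: r = r^2 mod 47 = 29^2 = 42
  bit 2 = 1: r = r^2 * 29 mod 47 = 42^2 * 29 = 25*29 = 20
  bit 3 = 0: r = r^2 mod 47 = 20^2 = 24
  -> A = 24
B = 29^29 mod 47  (bits of 29 = 11101)
  bit 0 = 1: r = r^2 * 29 mod 47 = 1^2 * 29 = 1*29 = 29
  bit 1 = 1: r = r^2 * 29 mod 47 = 29^2 * 29 = 42*29 = 43
  bit 2 = 1: r = r^2 * 29 mod 47 = 43^2 * 29 = 16*29 = 41
  bit 3 = 0: r = r^2 mod 47 = 41^2 = 36
  bit 4 = 1: r = r^2 * 29 mod 47 = 36^2 * 29 = 27*29 = 31
  -> B = 31
s = B^a = 31^10 mod 47  (bits of 10 = 1010)
  bit 0 = 1: r = r^2 * 31 mod 47 = 1^2 * 31 = 1*31 = 31
  bit 1 = 0: r = r^2 mod 47 = 31^2 = 21
  bit 2 = 1: r = r^2 * 31 mod 47 = 21^2 * 31 = 18*31 = 41
  bit 3 = 0: r = r^2 mod 47 = 41^2 = 36
  -> s = B^a = 36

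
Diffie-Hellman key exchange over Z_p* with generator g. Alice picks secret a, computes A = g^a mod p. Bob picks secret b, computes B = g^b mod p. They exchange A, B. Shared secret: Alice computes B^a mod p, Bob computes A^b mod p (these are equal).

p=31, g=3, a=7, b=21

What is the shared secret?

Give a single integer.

Answer: 23

Derivation:
A = 3^7 mod 31  (bits of 7 = 111)
  bit 0 = 1: r = r^2 * 3 mod 31 = 1^2 * 3 = 1*3 = 3
  bit 1 = 1: r = r^2 * 3 mod 31 = 3^2 * 3 = 9*3 = 27
  bit 2 = 1: r = r^2 * 3 mod 31 = 27^2 * 3 = 16*3 = 17
  -> A = 17
B = 3^21 mod 31  (bits of 21 = 10101)
  bit 0 = 1: r = r^2 * 3 mod 31 = 1^2 * 3 = 1*3 = 3
  bit 1 = 0: r = r^2 mod 31 = 3^2 = 9
  bit 2 = 1: r = r^2 * 3 mod 31 = 9^2 * 3 = 19*3 = 26
  bit 3 = 0: r = r^2 mod 31 = 26^2 = 25
  bit 4 = 1: r = r^2 * 3 mod 31 = 25^2 * 3 = 5*3 = 15
  -> B = 15
s = B^a = 15^7 mod 31  (bits of 7 = 111)
  bit 0 = 1: r = r^2 * 15 mod 31 = 1^2 * 15 = 1*15 = 15
  bit 1 = 1: r = r^2 * 15 mod 31 = 15^2 * 15 = 8*15 = 27
  bit 2 = 1: r = r^2 * 15 mod 31 = 27^2 * 15 = 16*15 = 23
  -> s = B^a = 23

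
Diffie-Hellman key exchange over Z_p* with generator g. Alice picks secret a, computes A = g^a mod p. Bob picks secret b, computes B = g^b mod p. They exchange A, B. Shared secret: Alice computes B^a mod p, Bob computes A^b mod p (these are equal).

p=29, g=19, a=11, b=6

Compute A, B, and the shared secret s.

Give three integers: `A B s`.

Answer: 27 22 6

Derivation:
A = 19^11 mod 29  (bits of 11 = 1011)
  bit 0 = 1: r = r^2 * 19 mod 29 = 1^2 * 19 = 1*19 = 19
  bit 1 = 0: r = r^2 mod 29 = 19^2 = 13
  bit 2 = 1: r = r^2 * 19 mod 29 = 13^2 * 19 = 24*19 = 21
  bit 3 = 1: r = r^2 * 19 mod 29 = 21^2 * 19 = 6*19 = 27
  -> A = 27
B = 19^6 mod 29  (bits of 6 = 110)
  bit 0 = 1: r = r^2 * 19 mod 29 = 1^2 * 19 = 1*19 = 19
  bit 1 = 1: r = r^2 * 19 mod 29 = 19^2 * 19 = 13*19 = 15
  bit 2 = 0: r = r^2 mod 29 = 15^2 = 22
  -> B = 22
s = B^a = 22^11 mod 29  (bits of 11 = 1011)
  bit 0 = 1: r = r^2 * 22 mod 29 = 1^2 * 22 = 1*22 = 22
  bit 1 = 0: r = r^2 mod 29 = 22^2 = 20
  bit 2 = 1: r = r^2 * 22 mod 29 = 20^2 * 22 = 23*22 = 13
  bit 3 = 1: r = r^2 * 22 mod 29 = 13^2 * 22 = 24*22 = 6
  -> s = B^a = 6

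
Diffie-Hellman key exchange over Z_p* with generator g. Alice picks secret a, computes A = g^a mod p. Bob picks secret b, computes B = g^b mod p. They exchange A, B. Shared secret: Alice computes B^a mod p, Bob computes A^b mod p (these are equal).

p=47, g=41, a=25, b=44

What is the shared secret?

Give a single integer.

A = 41^25 mod 47  (bits of 25 = 11001)
  bit 0 = 1: r = r^2 * 41 mod 47 = 1^2 * 41 = 1*41 = 41
  bit 1 = 1: r = r^2 * 41 mod 47 = 41^2 * 41 = 36*41 = 19
  bit 2 = 0: r = r^2 mod 47 = 19^2 = 32
  bit 3 = 0: r = r^2 mod 47 = 32^2 = 37
  bit 4 = 1: r = r^2 * 41 mod 47 = 37^2 * 41 = 6*41 = 11
  -> A = 11
B = 41^44 mod 47  (bits of 44 = 101100)
  bit 0 = 1: r = r^2 * 41 mod 47 = 1^2 * 41 = 1*41 = 41
  bit 1 = 0: r = r^2 mod 47 = 41^2 = 36
  bit 2 = 1: r = r^2 * 41 mod 47 = 36^2 * 41 = 27*41 = 26
  bit 3 = 1: r = r^2 * 41 mod 47 = 26^2 * 41 = 18*41 = 33
  bit 4 = 0: r = r^2 mod 47 = 33^2 = 8
  bit 5 = 0: r = r^2 mod 47 = 8^2 = 17
  -> B = 17
s = B^a = 17^25 mod 47  (bits of 25 = 11001)
  bit 0 = 1: r = r^2 * 17 mod 47 = 1^2 * 17 = 1*17 = 17
  bit 1 = 1: r = r^2 * 17 mod 47 = 17^2 * 17 = 7*17 = 25
  bit 2 = 0: r = r^2 mod 47 = 25^2 = 14
  bit 3 = 0: r = r^2 mod 47 = 14^2 = 8
  bit 4 = 1: r = r^2 * 17 mod 47 = 8^2 * 17 = 17*17 = 7
  -> s = B^a = 7

Answer: 7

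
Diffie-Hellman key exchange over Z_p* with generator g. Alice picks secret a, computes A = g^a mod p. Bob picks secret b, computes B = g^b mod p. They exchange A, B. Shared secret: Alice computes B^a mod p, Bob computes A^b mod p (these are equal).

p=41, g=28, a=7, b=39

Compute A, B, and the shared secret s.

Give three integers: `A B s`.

A = 28^7 mod 41  (bits of 7 = 111)
  bit 0 = 1: r = r^2 * 28 mod 41 = 1^2 * 28 = 1*28 = 28
  bit 1 = 1: r = r^2 * 28 mod 41 = 28^2 * 28 = 5*28 = 17
  bit 2 = 1: r = r^2 * 28 mod 41 = 17^2 * 28 = 2*28 = 15
  -> A = 15
B = 28^39 mod 41  (bits of 39 = 100111)
  bit 0 = 1: r = r^2 * 28 mod 41 = 1^2 * 28 = 1*28 = 28
  bit 1 = 0: r = r^2 mod 41 = 28^2 = 5
  bit 2 = 0: r = r^2 mod 41 = 5^2 = 25
  bit 3 = 1: r = r^2 * 28 mod 41 = 25^2 * 28 = 10*28 = 34
  bit 4 = 1: r = r^2 * 28 mod 41 = 34^2 * 28 = 8*28 = 19
  bit 5 = 1: r = r^2 * 28 mod 41 = 19^2 * 28 = 33*28 = 22
  -> B = 22
s = B^a = 22^7 mod 41  (bits of 7 = 111)
  bit 0 = 1: r = r^2 * 22 mod 41 = 1^2 * 22 = 1*22 = 22
  bit 1 = 1: r = r^2 * 22 mod 41 = 22^2 * 22 = 33*22 = 29
  bit 2 = 1: r = r^2 * 22 mod 41 = 29^2 * 22 = 21*22 = 11
  -> s = B^a = 11

Answer: 15 22 11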